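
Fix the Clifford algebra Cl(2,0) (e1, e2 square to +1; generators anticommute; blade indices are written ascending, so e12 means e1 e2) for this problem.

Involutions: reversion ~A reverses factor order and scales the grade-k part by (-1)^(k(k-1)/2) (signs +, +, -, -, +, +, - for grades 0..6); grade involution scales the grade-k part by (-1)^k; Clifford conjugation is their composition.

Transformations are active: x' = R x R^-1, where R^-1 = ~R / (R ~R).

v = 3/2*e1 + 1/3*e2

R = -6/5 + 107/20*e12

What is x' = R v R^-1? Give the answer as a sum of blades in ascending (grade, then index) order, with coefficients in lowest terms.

~R = -6/5 - 107/20*e12, and R ~R = 481/16, so R^-1 = ~R / (481/16).
R v = -1/60*e1 - 337/40*e2
Answer: -36043/24050*e1 + 12239/36075*e2


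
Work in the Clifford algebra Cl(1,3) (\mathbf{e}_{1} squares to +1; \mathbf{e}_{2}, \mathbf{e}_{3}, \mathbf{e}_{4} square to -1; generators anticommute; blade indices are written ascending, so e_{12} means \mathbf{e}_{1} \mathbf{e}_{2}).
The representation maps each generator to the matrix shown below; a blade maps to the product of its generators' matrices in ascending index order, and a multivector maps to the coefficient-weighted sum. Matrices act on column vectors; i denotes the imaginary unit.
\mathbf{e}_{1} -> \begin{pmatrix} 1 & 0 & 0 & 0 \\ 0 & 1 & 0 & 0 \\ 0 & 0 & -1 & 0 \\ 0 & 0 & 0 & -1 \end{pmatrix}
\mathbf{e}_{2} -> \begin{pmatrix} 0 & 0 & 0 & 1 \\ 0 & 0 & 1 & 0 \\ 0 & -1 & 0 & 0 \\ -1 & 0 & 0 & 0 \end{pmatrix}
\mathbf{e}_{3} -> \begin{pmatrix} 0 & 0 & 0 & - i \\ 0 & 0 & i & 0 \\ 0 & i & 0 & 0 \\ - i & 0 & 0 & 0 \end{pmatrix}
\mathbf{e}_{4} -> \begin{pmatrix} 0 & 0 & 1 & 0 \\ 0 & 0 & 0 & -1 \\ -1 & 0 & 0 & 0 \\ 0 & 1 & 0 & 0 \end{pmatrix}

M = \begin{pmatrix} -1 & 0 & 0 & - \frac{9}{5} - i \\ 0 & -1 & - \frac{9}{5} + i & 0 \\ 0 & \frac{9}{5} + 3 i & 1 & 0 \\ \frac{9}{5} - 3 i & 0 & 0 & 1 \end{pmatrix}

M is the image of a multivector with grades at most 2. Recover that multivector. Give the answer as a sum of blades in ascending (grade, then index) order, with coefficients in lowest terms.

Method: the blade images are trace-orthogonal — tr(rho(e_A) rho(e_B)^-1) = 4 if A = B and 0 otherwise — and rho(e_A)^-1 = (e_A)^2 * rho(e_A) with (e_A)^2 = +1 or -1, so the coefficient of e_A in the preimage is (e_A)^2 * tr(M rho(e_A))/4.
Nonzero projections over blades of grade <= 2: e_{1}: (e_{1})^2 = +1, tr(M rho(e_{1})) = -4, coefficient -1; e_{2}: (e_{2})^2 = -1, tr(M rho(e_{2})) = \frac{36}{5}, coefficient -\frac{9}{5}; e_{3}: (e_{3})^2 = -1, tr(M rho(e_{3})) = -8, coefficient 2; e_{13}: (e_{13})^2 = +1, tr(M rho(e_{13})) = -4, coefficient -1. Every other blade of grade <= 2 projects to 0.
Answer: -e_{1} - \frac{9}{5} e_{2} + 2 e_{3} - e_{13}


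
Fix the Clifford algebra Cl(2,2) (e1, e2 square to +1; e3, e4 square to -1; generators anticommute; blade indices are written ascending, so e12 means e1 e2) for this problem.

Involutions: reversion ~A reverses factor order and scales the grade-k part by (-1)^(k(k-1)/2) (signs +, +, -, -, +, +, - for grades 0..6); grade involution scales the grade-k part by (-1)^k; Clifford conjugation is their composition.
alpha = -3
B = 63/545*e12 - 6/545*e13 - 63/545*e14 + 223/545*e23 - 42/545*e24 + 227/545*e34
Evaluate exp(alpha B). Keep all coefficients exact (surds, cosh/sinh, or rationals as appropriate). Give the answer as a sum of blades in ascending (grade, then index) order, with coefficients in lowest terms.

B^2 term by term: the squares give (63/545)^2*(e12)^2 + (-6/545)^2*(e13)^2 + (-63/545)^2*(e14)^2 + (223/545)^2*(e23)^2 + (-42/545)^2*(e24)^2 + (227/545)^2*(e34)^2 = 3969/297025*(-1) + 36/297025*(+1) + 3969/297025*(+1) + 49729/297025*(+1) + 1764/297025*(+1) + 51529/297025*(-1) = 0 (each basis 2-blade squares to minus the product of its generators' squares); cross terms between blades sharing an index anticommute and cancel; the commuting (index-disjoint) pairs give grade-4 terms 2*c*c'*(blade product), which cancel blade by blade — e1234: 28602/297025 - 504/297025 - 28098/297025 = 0 — confirming B is simple. So B^2 = 0.
B^2 = 0, so the series truncates immediately: exp(alpha B) = 1 + alpha B (parabolic case).
Answer: 1 - 189/545*e12 + 18/545*e13 + 189/545*e14 - 669/545*e23 + 126/545*e24 - 681/545*e34


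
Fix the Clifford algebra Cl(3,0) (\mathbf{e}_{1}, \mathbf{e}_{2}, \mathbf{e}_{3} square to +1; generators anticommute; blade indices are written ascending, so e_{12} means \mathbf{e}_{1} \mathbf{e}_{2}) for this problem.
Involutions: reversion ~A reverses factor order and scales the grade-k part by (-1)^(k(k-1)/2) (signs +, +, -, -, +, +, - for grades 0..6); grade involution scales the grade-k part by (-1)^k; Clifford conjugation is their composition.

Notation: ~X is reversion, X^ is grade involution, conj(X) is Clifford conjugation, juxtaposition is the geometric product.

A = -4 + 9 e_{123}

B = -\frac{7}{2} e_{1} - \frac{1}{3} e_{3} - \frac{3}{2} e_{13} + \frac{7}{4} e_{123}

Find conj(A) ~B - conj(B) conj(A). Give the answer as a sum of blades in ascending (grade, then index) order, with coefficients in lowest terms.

first term: \frac{63}{4} + 14 e_{1} + \frac{27}{2} e_{2} + \frac{4}{3} e_{3} - 3 e_{12} - 6 e_{13} - \frac{63}{2} e_{23} + 7 e_{123}
second term: -\frac{63}{4} - 14 e_{1} + \frac{27}{2} e_{2} - \frac{4}{3} e_{3} + 3 e_{12} - 6 e_{13} + \frac{63}{2} e_{23} - 7 e_{123}
Answer: \frac{63}{2} + 28 e_{1} + \frac{8}{3} e_{3} - 6 e_{12} - 63 e_{23} + 14 e_{123}


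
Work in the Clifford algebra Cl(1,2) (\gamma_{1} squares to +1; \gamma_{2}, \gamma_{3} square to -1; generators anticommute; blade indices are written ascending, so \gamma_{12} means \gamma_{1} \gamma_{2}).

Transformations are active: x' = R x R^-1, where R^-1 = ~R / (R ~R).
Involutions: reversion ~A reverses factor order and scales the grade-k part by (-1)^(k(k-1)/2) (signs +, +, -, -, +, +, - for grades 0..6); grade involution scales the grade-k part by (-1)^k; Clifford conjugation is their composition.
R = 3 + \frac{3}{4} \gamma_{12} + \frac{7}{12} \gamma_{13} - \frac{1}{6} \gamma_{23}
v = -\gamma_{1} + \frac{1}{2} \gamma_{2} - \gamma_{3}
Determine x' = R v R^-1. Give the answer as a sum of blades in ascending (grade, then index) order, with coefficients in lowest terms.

~R = 3 - \frac{3}{4} \gamma_{12} - \frac{7}{12} \gamma_{13} + \frac{1}{6} \gamma_{23}, and R ~R = \frac{65}{8}, so R^-1 = ~R / (\frac{65}{8}).
R v = -\frac{67}{24} \gamma_{1} + \frac{25}{12} \gamma_{2} - \frac{5}{2} \gamma_{3} - \frac{7}{8} \gamma_{123}
Answer: -\frac{40}{39} \gamma_{1} + \frac{178}{195} \gamma_{2} - \frac{89}{130} \gamma_{3}


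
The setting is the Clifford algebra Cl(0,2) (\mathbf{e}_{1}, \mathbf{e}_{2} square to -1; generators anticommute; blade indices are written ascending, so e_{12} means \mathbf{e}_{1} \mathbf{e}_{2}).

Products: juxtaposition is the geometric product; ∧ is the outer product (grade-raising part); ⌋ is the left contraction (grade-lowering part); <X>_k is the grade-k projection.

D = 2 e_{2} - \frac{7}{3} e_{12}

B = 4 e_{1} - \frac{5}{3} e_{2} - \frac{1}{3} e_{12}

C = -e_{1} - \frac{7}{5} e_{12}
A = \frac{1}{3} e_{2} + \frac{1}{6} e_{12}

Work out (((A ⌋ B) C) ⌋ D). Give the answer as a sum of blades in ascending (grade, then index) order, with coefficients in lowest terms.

step 1: \frac{11}{18} - \frac{1}{9} e_{1}
step 2: -\frac{1}{9} - \frac{11}{18} e_{1} - \frac{7}{45} e_{2} - \frac{77}{90} e_{12}
step 3: -\frac{91}{54} + \frac{49}{135} e_{1} - \frac{89}{54} e_{2} + \frac{7}{27} e_{12}
Answer: -\frac{91}{54} + \frac{49}{135} e_{1} - \frac{89}{54} e_{2} + \frac{7}{27} e_{12}


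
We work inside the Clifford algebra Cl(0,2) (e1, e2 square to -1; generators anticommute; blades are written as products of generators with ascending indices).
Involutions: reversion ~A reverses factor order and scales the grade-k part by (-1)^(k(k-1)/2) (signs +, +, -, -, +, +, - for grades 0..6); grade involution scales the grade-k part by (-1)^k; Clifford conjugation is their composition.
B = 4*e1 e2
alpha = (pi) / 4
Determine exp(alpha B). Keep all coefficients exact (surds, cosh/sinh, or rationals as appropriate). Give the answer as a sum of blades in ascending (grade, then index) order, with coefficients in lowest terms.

B^2 = (4)^2*(e1 e2)^2 = 16*(-1) = -16 (a basis 2-blade squares to minus the product of its generators' squares).
B^2 = -16 — circular case — the even/odd split gives cos and sin: l = 4, alpha*l = pi, so exp(alpha B) = cos(pi) + (sin(pi)/4)*B = -1 + (0)*B.
Answer: -1


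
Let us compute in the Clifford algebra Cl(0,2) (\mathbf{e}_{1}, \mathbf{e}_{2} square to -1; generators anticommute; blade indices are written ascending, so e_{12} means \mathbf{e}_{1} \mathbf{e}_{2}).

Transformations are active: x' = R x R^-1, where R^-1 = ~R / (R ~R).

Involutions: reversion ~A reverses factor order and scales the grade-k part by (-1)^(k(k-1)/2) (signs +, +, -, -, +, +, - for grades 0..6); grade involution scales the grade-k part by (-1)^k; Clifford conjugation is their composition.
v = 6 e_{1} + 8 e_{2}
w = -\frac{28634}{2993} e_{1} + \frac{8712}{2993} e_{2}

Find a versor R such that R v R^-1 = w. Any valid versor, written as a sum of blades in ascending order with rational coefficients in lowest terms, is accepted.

Equal squares first: v^2 = w^2 = -100. Then v + w = -\frac{10676}{2993} e_{1} + \frac{32656}{2993} e_{2} is a versor taking v to w, provided it is invertible.
Answer: -\frac{10676}{2993} e_{1} + \frac{32656}{2993} e_{2}


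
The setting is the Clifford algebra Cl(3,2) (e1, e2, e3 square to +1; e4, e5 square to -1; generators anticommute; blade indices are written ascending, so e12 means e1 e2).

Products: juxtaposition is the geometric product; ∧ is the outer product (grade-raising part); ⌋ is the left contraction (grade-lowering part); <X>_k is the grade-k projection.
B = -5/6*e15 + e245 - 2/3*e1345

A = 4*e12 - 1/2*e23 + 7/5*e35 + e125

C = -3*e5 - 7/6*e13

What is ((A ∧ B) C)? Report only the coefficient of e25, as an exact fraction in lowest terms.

step 1: 5/12*e1235
step 2: -35/72*e25 + 5/4*e123
Answer: -35/72


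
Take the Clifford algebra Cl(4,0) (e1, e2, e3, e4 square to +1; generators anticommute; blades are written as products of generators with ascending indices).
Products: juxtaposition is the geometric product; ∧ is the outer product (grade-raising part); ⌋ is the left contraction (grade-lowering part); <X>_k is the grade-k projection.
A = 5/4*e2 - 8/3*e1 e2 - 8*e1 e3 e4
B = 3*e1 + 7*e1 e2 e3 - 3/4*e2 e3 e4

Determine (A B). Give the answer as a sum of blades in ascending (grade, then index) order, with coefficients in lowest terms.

step 1: 8*e2 + 56/3*e3 - 39/4*e1 e2 - 35/4*e1 e3 + 56*e2 e4 - 399/16*e3 e4 + 2*e1 e3 e4
Answer: 8*e2 + 56/3*e3 - 39/4*e1 e2 - 35/4*e1 e3 + 56*e2 e4 - 399/16*e3 e4 + 2*e1 e3 e4


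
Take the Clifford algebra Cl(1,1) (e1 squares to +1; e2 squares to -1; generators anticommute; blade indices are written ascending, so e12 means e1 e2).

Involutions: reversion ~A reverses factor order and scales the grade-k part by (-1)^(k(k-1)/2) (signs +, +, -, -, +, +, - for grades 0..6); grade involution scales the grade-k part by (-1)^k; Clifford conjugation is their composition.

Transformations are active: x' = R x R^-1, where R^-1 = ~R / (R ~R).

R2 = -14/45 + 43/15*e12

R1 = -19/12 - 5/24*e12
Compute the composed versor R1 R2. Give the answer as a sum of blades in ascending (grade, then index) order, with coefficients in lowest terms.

Distribute over the terms of R1 (each basis-blade product reordered to ascending indices, repeated generators contracted through their squares):
(-19/12) R2 = 133/270 - 817/180*e12
(-5/24*e12) R2 = -43/72 + 7/108*e12
Summing the partial products and collecting blades:
Answer: -113/1080 - 604/135*e12


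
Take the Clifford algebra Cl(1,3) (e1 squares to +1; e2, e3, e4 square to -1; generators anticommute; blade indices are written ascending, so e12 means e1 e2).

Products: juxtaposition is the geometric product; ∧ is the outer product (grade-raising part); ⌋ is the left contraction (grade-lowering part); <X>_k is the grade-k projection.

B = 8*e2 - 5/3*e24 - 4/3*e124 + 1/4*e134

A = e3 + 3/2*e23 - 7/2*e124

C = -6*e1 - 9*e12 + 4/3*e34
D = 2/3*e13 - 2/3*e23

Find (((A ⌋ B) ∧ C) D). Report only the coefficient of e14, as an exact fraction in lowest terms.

step 1: -14/3 + 1/4*e14
step 2: 28*e1 + 42*e12 - 56/9*e34
step 3: 56/3*e3 + 28*e13 - 112/27*e14 - 28*e23 + 112/27*e24 - 56/3*e123
Answer: -112/27


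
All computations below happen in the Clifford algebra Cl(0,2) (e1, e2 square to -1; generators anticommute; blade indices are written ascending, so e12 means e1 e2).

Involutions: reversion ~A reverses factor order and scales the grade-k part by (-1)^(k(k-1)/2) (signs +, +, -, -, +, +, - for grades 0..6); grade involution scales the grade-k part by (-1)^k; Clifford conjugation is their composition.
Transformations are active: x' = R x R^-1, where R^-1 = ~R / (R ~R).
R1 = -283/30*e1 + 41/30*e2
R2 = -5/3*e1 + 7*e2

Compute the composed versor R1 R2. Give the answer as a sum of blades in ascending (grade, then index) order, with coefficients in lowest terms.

Distribute over the terms of R1 (each basis-blade product reordered to ascending indices, repeated generators contracted through their squares):
(-283/30*e1) R2 = -283/18 - 1981/30*e12
(41/30*e2) R2 = -287/30 + 41/18*e12
Summing the partial products and collecting blades:
Answer: -1138/45 - 2869/45*e12


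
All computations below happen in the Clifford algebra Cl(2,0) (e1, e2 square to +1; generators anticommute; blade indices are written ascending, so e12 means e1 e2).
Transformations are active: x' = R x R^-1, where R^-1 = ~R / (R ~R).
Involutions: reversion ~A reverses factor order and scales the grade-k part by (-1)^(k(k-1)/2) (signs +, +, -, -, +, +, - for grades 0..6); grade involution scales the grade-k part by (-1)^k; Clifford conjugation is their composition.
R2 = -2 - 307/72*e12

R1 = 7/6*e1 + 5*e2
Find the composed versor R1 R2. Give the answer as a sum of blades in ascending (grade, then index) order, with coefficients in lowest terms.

Distribute over the terms of R1 (each basis-blade product reordered to ascending indices, repeated generators contracted through their squares):
(7/6*e1) R2 = -7/3*e1 - 2149/432*e2
(5*e2) R2 = 1535/72*e1 - 10*e2
Summing the partial products and collecting blades:
Answer: 1367/72*e1 - 6469/432*e2


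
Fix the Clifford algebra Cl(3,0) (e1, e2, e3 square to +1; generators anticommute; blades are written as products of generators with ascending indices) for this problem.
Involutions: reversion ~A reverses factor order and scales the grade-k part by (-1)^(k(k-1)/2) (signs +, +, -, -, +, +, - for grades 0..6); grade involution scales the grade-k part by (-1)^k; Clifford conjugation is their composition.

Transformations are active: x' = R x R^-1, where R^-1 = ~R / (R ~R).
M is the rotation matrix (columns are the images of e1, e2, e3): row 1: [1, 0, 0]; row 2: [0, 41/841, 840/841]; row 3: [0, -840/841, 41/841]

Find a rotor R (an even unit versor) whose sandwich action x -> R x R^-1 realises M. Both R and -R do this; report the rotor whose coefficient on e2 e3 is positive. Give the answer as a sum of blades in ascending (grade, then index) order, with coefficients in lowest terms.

Method: write R = a + b12*e1 e2 + b13*e1 e3 + b23*e2 e3 with a^2 + b12^2 + b13^2 + b23^2 = 1 (so R^-1 = ~R). Expanding the columns R e_j ~R gives tr M = 4a^2 - 1 and, from the antisymmetric part, M21 - M12 = -4a*b12, M13 - M31 = 4a*b13, M32 - M23 = -4a*b23.
Here tr M = 923/841, so a^2 = (1 + tr M)/4 = 441/841 and a = ±21/29. Taking a = 21/29: M21 - M12 = 0, M13 - M31 = 0, M32 - M23 = -1680/841, giving b12 = 0, b13 = 0, b23 = 20/29, i.e. R = 21/29 + 20/29*e2 e3.
Its e2 e3 coefficient is already positive.
Answer: 21/29 + 20/29*e2 e3. Note: both R and -R realise this M (trace 923/841); the covering map identifies them, and the e2 e3-coefficient sign is the tie-breaker.


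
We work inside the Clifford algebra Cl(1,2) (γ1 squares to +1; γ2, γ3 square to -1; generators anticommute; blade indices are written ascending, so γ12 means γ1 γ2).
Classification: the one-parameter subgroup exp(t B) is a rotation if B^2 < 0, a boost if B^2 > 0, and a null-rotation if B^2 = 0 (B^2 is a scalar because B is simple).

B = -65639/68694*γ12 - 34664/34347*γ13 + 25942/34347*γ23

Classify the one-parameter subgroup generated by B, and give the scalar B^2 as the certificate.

B^2 term by term: the squares give (-65639/68694)^2*(γ12)^2 + (-34664/34347)^2*(γ13)^2 + (25942/34347)^2*(γ23)^2 = 4308478321/4718865636*(+1) + 1201592896/1179716409*(+1) + 672987364/1179716409*(-1) = 49/36 (each basis 2-blade squares to minus the product of its generators' squares); cross terms between blades sharing an index anticommute and cancel. So B^2 = 49/36.
Answer: boost, certificate B^2 = 49/36. The invariant at work: B^2 = 49/36 is unchanged by conjugation, hence its sign classifies the subgroup whatever basis B is written in.


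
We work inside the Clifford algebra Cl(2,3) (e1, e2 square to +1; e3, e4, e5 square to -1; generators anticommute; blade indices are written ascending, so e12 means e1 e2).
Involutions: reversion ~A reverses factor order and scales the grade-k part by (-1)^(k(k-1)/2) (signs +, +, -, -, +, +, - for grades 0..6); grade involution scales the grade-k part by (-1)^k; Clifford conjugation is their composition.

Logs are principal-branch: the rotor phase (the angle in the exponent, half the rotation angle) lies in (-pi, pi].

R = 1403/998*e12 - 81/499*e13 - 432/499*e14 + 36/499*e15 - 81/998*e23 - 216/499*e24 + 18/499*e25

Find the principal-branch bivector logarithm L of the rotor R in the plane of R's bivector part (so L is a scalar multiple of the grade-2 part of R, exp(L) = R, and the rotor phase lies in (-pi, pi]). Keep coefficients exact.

The scalar part of R is 0, so the principal-branch rotor phase is pinned; divide the bivector part by its sine to get the unit plane — L is the phase times that plane.
Concretely: cos(phase) = 0 gives phase = ±pi/2, and since phase/sin(phase) is even the sign is immaterial: L = (phase/sin(phase)) * <R>_2 = (pi/2) * <R>_2.
Answer: 1403*pi/1996*e12 - 81*pi/998*e13 - 216*pi/499*e14 + 18*pi/499*e15 - 81*pi/1996*e23 - 108*pi/499*e24 + 9*pi/499*e25


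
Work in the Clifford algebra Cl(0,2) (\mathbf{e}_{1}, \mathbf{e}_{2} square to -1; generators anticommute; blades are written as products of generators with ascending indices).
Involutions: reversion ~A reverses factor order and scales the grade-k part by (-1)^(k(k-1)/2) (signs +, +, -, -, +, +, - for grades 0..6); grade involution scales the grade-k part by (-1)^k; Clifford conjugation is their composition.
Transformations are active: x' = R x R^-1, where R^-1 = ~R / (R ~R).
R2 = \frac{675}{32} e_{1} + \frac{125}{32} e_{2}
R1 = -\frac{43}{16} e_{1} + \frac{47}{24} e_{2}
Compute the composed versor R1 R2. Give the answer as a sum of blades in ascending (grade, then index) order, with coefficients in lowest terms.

Distribute over the terms of R1 (each basis-blade product reordered to ascending indices, repeated generators contracted through their squares):
(-\frac{43}{16} e_{1}) R2 = \frac{29025}{512} - \frac{5375}{512} e_{1} e_{2}
(\frac{47}{24} e_{2}) R2 = -\frac{5875}{768} - \frac{10575}{256} e_{1} e_{2}
Summing the partial products and collecting blades:
Answer: \frac{75325}{1536} - \frac{26525}{512} e_{1} e_{2}


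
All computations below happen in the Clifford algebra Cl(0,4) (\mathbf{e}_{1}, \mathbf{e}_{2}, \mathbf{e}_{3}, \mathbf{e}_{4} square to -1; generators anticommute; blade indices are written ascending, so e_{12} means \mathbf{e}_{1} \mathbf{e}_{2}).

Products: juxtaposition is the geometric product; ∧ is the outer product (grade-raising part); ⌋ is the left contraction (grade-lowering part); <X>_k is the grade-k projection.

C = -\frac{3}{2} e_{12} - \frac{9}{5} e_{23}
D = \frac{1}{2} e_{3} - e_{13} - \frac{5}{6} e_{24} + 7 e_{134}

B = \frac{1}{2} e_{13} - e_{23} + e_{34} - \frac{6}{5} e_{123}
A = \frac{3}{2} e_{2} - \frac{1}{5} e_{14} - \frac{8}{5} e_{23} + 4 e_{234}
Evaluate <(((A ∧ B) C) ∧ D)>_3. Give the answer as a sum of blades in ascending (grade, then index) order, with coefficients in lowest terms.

step 1: -\frac{3}{4} e_{123} + \frac{3}{2} e_{234} + \frac{1}{5} e_{1234}
step 2: -\frac{27}{20} e_{1} - \frac{9}{8} e_{3} + \frac{27}{10} e_{4} + \frac{9}{25} e_{14} + \frac{3}{10} e_{34} - \frac{9}{4} e_{134}
step 3: -\frac{27}{40} e_{13} - \frac{27}{20} e_{34} + \frac{9}{8} e_{124} - \frac{72}{25} e_{134} - \frac{15}{16} e_{234}
step 4: \frac{9}{8} e_{124} - \frac{72}{25} e_{134} - \frac{15}{16} e_{234}
Answer: \frac{9}{8} e_{124} - \frac{72}{25} e_{134} - \frac{15}{16} e_{234}


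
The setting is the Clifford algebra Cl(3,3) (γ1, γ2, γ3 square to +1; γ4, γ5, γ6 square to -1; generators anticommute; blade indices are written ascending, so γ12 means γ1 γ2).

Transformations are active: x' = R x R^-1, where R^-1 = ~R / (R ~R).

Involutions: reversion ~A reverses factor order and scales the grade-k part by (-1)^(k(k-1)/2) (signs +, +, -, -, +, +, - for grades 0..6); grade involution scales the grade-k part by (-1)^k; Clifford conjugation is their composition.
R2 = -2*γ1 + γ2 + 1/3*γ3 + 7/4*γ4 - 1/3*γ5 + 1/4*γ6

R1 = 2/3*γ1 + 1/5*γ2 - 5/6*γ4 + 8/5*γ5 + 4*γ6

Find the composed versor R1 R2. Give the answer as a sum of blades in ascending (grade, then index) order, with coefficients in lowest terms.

Distribute over the terms of R1 (each basis-blade product reordered to ascending indices, repeated generators contracted through their squares):
(2/3*γ1) R2 = -4/3 + 2/3*γ12 + 2/9*γ13 + 7/6*γ14 - 2/9*γ15 + 1/6*γ16
(1/5*γ2) R2 = 1/5 + 2/5*γ12 + 1/15*γ23 + 7/20*γ24 - 1/15*γ25 + 1/20*γ26
(-5/6*γ4) R2 = 35/24 - 5/3*γ14 + 5/6*γ24 + 5/18*γ34 + 5/18*γ45 - 5/24*γ46
(8/5*γ5) R2 = 8/15 + 16/5*γ15 - 8/5*γ25 - 8/15*γ35 - 14/5*γ45 + 2/5*γ56
(4*γ6) R2 = -1 + 8*γ16 - 4*γ26 - 4/3*γ36 - 7*γ46 + 4/3*γ56
Summing the partial products and collecting blades:
Answer: -17/120 + 16/15*γ12 + 2/9*γ13 - 1/2*γ14 + 134/45*γ15 + 49/6*γ16 + 1/15*γ23 + 71/60*γ24 - 5/3*γ25 - 79/20*γ26 + 5/18*γ34 - 8/15*γ35 - 4/3*γ36 - 227/90*γ45 - 173/24*γ46 + 26/15*γ56


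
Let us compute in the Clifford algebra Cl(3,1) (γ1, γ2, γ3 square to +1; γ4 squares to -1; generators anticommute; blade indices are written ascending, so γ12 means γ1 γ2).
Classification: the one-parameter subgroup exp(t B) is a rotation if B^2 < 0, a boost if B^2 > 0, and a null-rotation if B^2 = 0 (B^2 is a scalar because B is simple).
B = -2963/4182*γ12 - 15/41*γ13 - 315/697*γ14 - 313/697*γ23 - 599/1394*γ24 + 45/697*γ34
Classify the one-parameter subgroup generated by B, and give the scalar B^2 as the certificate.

B^2 term by term: the squares give (-2963/4182)^2*(γ12)^2 + (-15/41)^2*(γ13)^2 + (-315/697)^2*(γ14)^2 + (-313/697)^2*(γ23)^2 + (-599/1394)^2*(γ24)^2 + (45/697)^2*(γ34)^2 = 8779369/17489124*(-1) + 225/1681*(-1) + 99225/485809*(+1) + 97969/485809*(-1) + 358801/1943236*(+1) + 2025/485809*(+1) = -4/9 (each basis 2-blade squares to minus the product of its generators' squares); cross terms between blades sharing an index anticommute and cancel; the commuting (index-disjoint) pairs give grade-4 terms 2*c*c'*(blade product), which cancel blade by blade — γ1234: -44445/485809 - 8985/28577 + 197190/485809 = 0 — confirming B is simple. So B^2 = -4/9.
Answer: rotation, certificate B^2 = -4/9. Key observation: B^2 = -4/9 is a conjugation invariant, so its sign decides the class regardless of the surface form of B.


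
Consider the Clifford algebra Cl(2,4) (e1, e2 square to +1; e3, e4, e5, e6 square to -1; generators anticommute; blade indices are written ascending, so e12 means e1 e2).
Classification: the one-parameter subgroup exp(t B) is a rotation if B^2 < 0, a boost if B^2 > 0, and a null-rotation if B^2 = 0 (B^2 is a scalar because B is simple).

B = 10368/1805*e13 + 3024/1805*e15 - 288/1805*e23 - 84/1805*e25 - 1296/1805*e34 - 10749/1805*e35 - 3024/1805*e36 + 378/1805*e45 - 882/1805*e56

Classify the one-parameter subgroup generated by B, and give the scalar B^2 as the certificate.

B^2 term by term: the squares give (10368/1805)^2*(e13)^2 + (3024/1805)^2*(e15)^2 + (-288/1805)^2*(e23)^2 + (-84/1805)^2*(e25)^2 + (-1296/1805)^2*(e34)^2 + (-10749/1805)^2*(e35)^2 + (-3024/1805)^2*(e36)^2 + (378/1805)^2*(e45)^2 + (-882/1805)^2*(e56)^2 = 107495424/3258025*(+1) + 9144576/3258025*(+1) + 82944/3258025*(+1) + 7056/3258025*(+1) + 1679616/3258025*(-1) + 115541001/3258025*(-1) + 9144576/3258025*(-1) + 142884/3258025*(-1) + 777924/3258025*(-1) = -81/25 (each basis 2-blade squares to minus the product of its generators' squares); cross terms between blades sharing an index anticommute and cancel; the commuting (index-disjoint) pairs give grade-4 terms 2*c*c'*(blade product), which cancel blade by blade — e1235: 1741824/3258025 - 1741824/3258025 = 0; e1345: 7838208/3258025 - 7838208/3258025 = 0; e1356: -18289152/3258025 + 18289152/3258025 = 0; e2345: -217728/3258025 + 217728/3258025 = 0; e2356: 508032/3258025 - 508032/3258025 = 0; e3456: 2286144/3258025 - 2286144/3258025 = 0 — confirming B is simple. So B^2 = -81/25.
Answer: rotation, certificate B^2 = -81/25. Note: conjugating B changes its blade decomposition but never the scalar B^2 = -81/25, whose sign settles the classification.


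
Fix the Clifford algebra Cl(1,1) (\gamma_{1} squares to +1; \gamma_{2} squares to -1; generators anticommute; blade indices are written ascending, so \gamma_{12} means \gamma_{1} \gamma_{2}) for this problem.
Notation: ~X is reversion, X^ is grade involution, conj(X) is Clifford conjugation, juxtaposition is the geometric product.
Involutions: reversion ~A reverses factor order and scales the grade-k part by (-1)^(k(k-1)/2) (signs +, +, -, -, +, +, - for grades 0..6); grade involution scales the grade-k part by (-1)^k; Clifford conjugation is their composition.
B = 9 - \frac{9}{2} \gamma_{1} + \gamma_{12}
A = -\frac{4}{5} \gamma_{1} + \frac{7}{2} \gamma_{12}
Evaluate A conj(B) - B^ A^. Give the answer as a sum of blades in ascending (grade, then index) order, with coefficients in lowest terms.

first term: -\frac{71}{10} - \frac{36}{5} \gamma_{1} - \frac{299}{20} \gamma_{2} + \frac{63}{2} \gamma_{12}
second term: \frac{71}{10} + \frac{36}{5} \gamma_{1} + \frac{299}{20} \gamma_{2} + \frac{63}{2} \gamma_{12}
Answer: -\frac{71}{5} - \frac{72}{5} \gamma_{1} - \frac{299}{10} \gamma_{2}


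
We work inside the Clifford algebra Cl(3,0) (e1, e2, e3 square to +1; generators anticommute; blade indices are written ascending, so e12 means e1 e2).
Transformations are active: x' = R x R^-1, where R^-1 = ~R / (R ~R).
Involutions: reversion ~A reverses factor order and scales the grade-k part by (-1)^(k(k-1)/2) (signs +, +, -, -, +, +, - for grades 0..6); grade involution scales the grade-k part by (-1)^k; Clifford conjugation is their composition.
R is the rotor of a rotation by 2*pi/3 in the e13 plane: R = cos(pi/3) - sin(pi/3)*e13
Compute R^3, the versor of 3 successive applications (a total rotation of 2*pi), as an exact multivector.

The rotor phase is half the rotation angle and phases add under composition, so 3 steps in the e13 plane accumulate phase 3*(pi/3) = pi: R^3 = cos(pi) - sin(pi)*e13.
cos(pi) = -1 and sin(pi) = 0, so R^3 = -1. The total rotation 2*pi is 1 full turn, so every vector returns to itself, yet the rotor is -1, on the OTHER sheet of the double cover (an odd number of 2*pi turns).
Answer: -1


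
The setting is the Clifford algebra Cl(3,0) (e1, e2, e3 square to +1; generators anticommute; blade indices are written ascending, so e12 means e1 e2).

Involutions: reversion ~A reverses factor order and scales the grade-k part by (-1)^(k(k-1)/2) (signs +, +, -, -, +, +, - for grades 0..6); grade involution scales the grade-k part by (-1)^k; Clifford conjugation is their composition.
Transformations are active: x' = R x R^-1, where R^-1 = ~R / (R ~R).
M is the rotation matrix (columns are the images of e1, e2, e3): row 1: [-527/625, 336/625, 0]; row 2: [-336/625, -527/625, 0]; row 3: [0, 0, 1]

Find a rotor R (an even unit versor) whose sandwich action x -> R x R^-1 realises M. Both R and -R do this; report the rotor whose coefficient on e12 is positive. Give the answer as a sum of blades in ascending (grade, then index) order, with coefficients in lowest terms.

Method: write R = a + b12*e12 + b13*e13 + b23*e23 with a^2 + b12^2 + b13^2 + b23^2 = 1 (so R^-1 = ~R). Expanding the columns R e_j ~R gives tr M = 4a^2 - 1 and, from the antisymmetric part, M21 - M12 = -4a*b12, M13 - M31 = 4a*b13, M32 - M23 = -4a*b23.
Here tr M = -429/625, so a^2 = (1 + tr M)/4 = 49/625 and a = ±7/25. Taking a = 7/25: M21 - M12 = -672/625, M13 - M31 = 0, M32 - M23 = 0, giving b12 = 24/25, b13 = 0, b23 = 0, i.e. R = 7/25 + 24/25*e12.
Its e12 coefficient is already positive.
Answer: 7/25 + 24/25*e12. Note: both R and -R realise this M (trace -429/625); the covering map identifies them, and the e12-coefficient sign is the tie-breaker.


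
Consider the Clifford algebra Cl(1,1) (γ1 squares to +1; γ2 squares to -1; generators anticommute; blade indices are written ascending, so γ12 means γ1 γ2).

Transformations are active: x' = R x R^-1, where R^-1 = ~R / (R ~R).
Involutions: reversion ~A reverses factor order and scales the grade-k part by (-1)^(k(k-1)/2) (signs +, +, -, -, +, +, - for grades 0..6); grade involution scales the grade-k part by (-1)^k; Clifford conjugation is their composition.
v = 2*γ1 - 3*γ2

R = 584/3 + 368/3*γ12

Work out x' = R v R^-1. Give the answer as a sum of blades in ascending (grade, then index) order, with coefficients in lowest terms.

~R = 584/3 - 368/3*γ12, and R ~R = 22848, so R^-1 = ~R / (22848).
R v = 2272/3*γ1 - 2488/3*γ2
Answer: 35038/3213*γ1 - 35767/3213*γ2


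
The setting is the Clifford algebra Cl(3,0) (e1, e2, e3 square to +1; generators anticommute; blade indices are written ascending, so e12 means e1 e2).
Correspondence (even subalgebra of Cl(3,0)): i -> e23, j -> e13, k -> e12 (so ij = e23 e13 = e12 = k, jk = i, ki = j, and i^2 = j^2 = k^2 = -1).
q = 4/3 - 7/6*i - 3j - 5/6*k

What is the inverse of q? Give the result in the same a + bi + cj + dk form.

In blades: q = 4/3 - 5/6*e12 - 3*e13 - 7/6*e23.
With qbar = 4/3 + 5/6*e12 + 3*e13 + 7/6*e23 (scalar fixed, mapped units negated), q qbar = 77/6 (the sum of squared coefficients), so q^-1 = qbar / (77/6) = 8/77 + 5/77*e12 + 18/77*e13 + 1/11*e23; translating back:
Answer: 8/77 + 1/11*i + 18/77*j + 5/77*k


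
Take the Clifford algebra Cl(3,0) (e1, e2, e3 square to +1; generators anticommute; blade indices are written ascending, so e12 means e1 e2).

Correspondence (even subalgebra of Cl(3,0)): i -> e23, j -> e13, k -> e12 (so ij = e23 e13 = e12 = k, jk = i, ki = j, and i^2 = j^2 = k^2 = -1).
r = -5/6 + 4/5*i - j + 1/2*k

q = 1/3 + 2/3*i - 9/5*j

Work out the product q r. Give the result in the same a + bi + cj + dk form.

In blades: q = 1/3 - 9/5*e13 + 2/3*e23, r = -5/6 + 1/2*e12 - e13 + 4/5*e23.
Distribute q over r term by term (generator squares from the signature, products reordered to ascending indices): (1/3)*r = -5/18 + 1/6*e12 - 1/3*e13 + 4/15*e23; (-9/5*e13)*r = -9/5 + 36/25*e12 + 3/2*e13 - 9/10*e23; (2/3*e23)*r = -8/15 - 2/3*e12 - 1/3*e13 - 5/9*e23.
Sum: -47/18 + 47/50*e12 + 5/6*e13 - 107/90*e23; translating back through the correspondence:
Answer: -47/18 - 107/90*i + 5/6*j + 47/50*k


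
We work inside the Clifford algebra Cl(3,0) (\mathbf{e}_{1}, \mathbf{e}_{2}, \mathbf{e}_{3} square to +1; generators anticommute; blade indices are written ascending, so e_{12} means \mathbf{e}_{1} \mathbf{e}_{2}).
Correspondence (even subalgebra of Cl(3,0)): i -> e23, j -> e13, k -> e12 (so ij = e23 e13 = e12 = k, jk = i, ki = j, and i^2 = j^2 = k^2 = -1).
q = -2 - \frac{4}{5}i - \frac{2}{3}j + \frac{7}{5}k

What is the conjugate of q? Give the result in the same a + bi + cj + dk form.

In blades: q = -2 + \frac{7}{5} e_{12} - \frac{2}{3} e_{13} - \frac{4}{5} e_{23}.
Quaternion conjugation is reversion on the even subalgebra: the scalar is fixed and every grade-2 blade flips sign, giving -2 - \frac{7}{5} e_{12} + \frac{2}{3} e_{13} + \frac{4}{5} e_{23}; translating back:
Answer: -2 + \frac{4}{5}i + \frac{2}{3}j - \frac{7}{5}k


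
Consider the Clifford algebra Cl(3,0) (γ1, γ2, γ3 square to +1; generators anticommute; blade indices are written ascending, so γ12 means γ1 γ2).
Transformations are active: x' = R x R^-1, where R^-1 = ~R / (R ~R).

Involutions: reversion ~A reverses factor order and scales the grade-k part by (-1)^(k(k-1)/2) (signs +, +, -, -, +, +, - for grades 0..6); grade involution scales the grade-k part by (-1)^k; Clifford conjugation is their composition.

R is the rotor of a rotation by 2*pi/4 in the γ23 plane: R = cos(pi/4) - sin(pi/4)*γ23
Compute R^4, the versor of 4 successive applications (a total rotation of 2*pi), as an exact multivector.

Rotor phase runs at HALF the rotation angle; powers of one rotor simply add phase, so after 4 steps in γ23 the phase is 4*pi/4 = pi and R^4 = cos(pi) - sin(pi)*γ23.
cos(pi) = -1 and sin(pi) = 0, so R^4 = -1. The total rotation 2*pi is 1 full turn, so every vector returns to itself, yet the rotor is -1, on the OTHER sheet of the double cover (an odd number of 2*pi turns).
Answer: -1


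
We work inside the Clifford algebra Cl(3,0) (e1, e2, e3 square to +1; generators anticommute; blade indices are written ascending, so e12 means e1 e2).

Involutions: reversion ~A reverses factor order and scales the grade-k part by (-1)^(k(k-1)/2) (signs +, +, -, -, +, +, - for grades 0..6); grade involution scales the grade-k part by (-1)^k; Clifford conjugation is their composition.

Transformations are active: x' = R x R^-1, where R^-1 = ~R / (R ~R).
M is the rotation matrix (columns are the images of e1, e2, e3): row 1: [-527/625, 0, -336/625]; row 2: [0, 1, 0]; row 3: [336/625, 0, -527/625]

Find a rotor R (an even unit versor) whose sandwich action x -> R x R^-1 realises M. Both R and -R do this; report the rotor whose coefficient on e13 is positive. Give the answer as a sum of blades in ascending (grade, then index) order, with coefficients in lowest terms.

Method: write R = a + b12*e12 + b13*e13 + b23*e23 with a^2 + b12^2 + b13^2 + b23^2 = 1 (so R^-1 = ~R). Expanding the columns R e_j ~R gives tr M = 4a^2 - 1 and, from the antisymmetric part, M21 - M12 = -4a*b12, M13 - M31 = 4a*b13, M32 - M23 = -4a*b23.
Here tr M = -429/625, so a^2 = (1 + tr M)/4 = 49/625 and a = ±7/25. Taking a = 7/25: M21 - M12 = 0, M13 - M31 = -672/625, M32 - M23 = 0, giving b12 = 0, b13 = -24/25, b23 = 0, i.e. R = 7/25 - 24/25*e13.
Its e13 coefficient is negative, so report the other preimage -R.
Answer: -7/25 + 24/25*e13. Key observation: the double cover Spin(3) -> SO(3) sends R and -R to the same matrix (trace -429/625 here), so the stated sign of the e13 coefficient is what selects one sheet.


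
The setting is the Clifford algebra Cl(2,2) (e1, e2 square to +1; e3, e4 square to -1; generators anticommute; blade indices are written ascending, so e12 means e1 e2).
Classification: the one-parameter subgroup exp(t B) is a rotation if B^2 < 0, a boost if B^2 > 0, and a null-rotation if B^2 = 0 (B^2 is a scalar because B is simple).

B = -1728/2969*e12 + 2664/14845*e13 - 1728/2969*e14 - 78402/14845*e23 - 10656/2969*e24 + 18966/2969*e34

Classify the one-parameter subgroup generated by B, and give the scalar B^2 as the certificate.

B^2 term by term: the squares give (-1728/2969)^2*(e12)^2 + (2664/14845)^2*(e13)^2 + (-1728/2969)^2*(e14)^2 + (-78402/14845)^2*(e23)^2 + (-10656/2969)^2*(e24)^2 + (18966/2969)^2*(e34)^2 = 2985984/8814961*(-1) + 7096896/220374025*(+1) + 2985984/8814961*(+1) + 6146873604/220374025*(+1) + 113550336/8814961*(+1) + 359709156/8814961*(-1) = 0 (each basis 2-blade squares to minus the product of its generators' squares); cross terms between blades sharing an index anticommute and cancel; the commuting (index-disjoint) pairs give grade-4 terms 2*c*c'*(blade product), which cancel blade by blade — e1234: -65546496/8814961 + 56775168/44074805 + 270957312/44074805 = 0 — confirming B is simple. So B^2 = 0.
Answer: null-rotation, certificate B^2 = 0. Key observation: B^2 = 0 is a conjugation invariant, so its sign decides the class regardless of the surface form of B.


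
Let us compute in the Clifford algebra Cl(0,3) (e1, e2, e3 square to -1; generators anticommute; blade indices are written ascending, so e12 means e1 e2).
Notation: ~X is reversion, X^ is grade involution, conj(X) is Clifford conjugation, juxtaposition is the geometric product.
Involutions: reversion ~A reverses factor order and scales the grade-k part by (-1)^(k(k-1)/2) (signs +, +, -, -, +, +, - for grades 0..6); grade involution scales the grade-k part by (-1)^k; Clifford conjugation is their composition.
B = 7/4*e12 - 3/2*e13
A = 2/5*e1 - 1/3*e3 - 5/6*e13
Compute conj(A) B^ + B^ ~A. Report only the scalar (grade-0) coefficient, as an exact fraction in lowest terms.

first term: 5/4 - 1/2*e1 + 7/10*e2 - 3/5*e3 - 35/24*e23 + 7/12*e123
second term: 5/4 - 1/2*e1 + 7/10*e2 - 3/5*e3 + 35/24*e23 - 7/12*e123
Answer: 5/2


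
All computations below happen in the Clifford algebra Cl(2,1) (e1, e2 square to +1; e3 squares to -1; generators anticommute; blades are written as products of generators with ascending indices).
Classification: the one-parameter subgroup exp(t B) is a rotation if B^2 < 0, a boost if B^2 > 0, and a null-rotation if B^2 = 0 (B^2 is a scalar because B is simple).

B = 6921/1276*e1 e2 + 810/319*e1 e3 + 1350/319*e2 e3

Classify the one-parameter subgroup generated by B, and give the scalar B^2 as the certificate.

B^2 term by term: the squares give (6921/1276)^2*(e1 e2)^2 + (810/319)^2*(e1 e3)^2 + (1350/319)^2*(e2 e3)^2 = 47900241/1628176*(-1) + 656100/101761*(+1) + 1822500/101761*(+1) = -81/16 (each basis 2-blade squares to minus the product of its generators' squares); cross terms between blades sharing an index anticommute and cancel. So B^2 = -81/16.
Answer: rotation, certificate B^2 = -81/16. The invariant at work: B^2 = -81/16 is unchanged by conjugation, hence its sign classifies the subgroup whatever basis B is written in.


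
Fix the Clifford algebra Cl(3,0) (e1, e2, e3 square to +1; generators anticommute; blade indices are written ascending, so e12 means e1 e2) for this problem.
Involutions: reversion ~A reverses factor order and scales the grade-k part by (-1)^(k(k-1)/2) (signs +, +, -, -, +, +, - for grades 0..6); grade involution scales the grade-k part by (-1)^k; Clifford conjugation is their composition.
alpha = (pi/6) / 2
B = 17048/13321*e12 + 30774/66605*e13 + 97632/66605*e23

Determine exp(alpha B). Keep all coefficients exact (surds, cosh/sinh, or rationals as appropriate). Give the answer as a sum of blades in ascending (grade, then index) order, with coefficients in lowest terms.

B^2 term by term: the squares give (17048/13321)^2*(e12)^2 + (30774/66605)^2*(e13)^2 + (97632/66605)^2*(e23)^2 = 290634304/177449041*(-1) + 947039076/4436226025*(-1) + 9532007424/4436226025*(-1) = -4 (each basis 2-blade squares to minus the product of its generators' squares); cross terms between blades sharing an index anticommute and cancel. So B^2 = -4.
B^2 = -4 — the negative square puts this in the circular regime; l = 2, alpha*l = pi/6, so exp(alpha B) = cos(pi/6) + (sin(pi/6)/2)*B = sqrt(3)/2 + (1/4)*B.
Answer: sqrt(3)/2 + 4262/13321*e12 + 15387/133210*e13 + 24408/66605*e23


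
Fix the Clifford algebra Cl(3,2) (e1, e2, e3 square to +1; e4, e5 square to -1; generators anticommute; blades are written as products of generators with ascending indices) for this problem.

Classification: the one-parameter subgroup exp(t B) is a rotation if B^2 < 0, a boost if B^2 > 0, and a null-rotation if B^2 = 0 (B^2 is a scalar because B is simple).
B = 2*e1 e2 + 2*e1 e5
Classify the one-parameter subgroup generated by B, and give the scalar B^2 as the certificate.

B^2 term by term: the squares give (2)^2*(e1 e2)^2 + (2)^2*(e1 e5)^2 = 4*(-1) + 4*(+1) = 0 (each basis 2-blade squares to minus the product of its generators' squares); cross terms between blades sharing an index anticommute and cancel. So B^2 = 0.
Answer: null-rotation, certificate B^2 = 0. B^2 = 0 is basis-independent, so its sign is the whole story.
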